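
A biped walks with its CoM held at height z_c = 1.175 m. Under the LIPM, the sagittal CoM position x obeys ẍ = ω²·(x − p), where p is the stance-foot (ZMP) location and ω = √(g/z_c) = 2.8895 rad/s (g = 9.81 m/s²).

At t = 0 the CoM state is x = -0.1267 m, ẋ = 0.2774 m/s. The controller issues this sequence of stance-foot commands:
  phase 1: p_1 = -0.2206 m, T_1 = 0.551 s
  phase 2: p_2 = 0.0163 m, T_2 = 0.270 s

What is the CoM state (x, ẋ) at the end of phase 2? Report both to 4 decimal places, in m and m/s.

phase 1: p=-0.2206, T=0.551, ωT=1.592115, cosh=2.558812, sinh=2.355317; start (x,ẋ)=(-0.126700, 0.277400) → end (x,ẋ)=(0.245789, 1.348869)
phase 2: p=0.0163, T=0.270, ωT=0.780165, cosh=1.320081, sinh=0.861751; start (x,ẋ)=(0.245789, 1.348869) → end (x,ẋ)=(0.721525, 2.352051)

x = 0.7215, ẋ = 2.3521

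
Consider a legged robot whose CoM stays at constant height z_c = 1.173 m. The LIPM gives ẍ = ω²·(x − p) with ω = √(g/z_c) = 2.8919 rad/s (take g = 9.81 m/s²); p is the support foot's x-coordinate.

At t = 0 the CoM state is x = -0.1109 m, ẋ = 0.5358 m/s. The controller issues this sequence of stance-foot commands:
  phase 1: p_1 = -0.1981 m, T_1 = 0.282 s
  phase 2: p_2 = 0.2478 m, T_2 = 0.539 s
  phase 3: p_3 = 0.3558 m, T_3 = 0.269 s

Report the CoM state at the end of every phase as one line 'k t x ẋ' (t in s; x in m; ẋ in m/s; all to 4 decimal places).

phase 1: p=-0.1981, T=0.282, ωT=0.815516, cosh=1.351376, sinh=0.908965; start (x,ẋ)=(-0.110900, 0.535800) → end (x,ẋ)=(0.088150, 0.953284)
phase 2: p=0.2478, T=0.539, ωT=1.558734, cosh=2.481602, sinh=2.271199; start (x,ẋ)=(0.088150, 0.953284) → end (x,ẋ)=(0.600288, 1.317075)
phase 3: p=0.3558, T=0.269, ωT=0.777921, cosh=1.318151, sinh=0.858791; start (x,ẋ)=(0.600288, 1.317075) → end (x,ẋ)=(1.069196, 2.343299)

1 0.2820 0.0881 0.9533
2 0.8210 0.6003 1.3171
3 1.0900 1.0692 2.3433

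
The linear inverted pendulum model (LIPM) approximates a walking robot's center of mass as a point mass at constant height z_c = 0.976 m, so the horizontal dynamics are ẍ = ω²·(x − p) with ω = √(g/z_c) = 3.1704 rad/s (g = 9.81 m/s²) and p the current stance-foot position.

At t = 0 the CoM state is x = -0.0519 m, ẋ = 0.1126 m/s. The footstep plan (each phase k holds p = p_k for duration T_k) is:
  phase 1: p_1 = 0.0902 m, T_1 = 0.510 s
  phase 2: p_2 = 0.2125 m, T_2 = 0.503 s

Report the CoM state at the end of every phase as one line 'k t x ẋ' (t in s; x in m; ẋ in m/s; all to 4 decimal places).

1 0.5100 -0.1959 -0.7952
2 1.0130 -1.4274 -5.0979

phase 1: p=0.0902, T=0.510, ωT=1.616904, cosh=2.617991, sinh=2.419479; start (x,ẋ)=(-0.051900, 0.112600) → end (x,ẋ)=(-0.195886, -0.795223)
phase 2: p=0.2125, T=0.503, ωT=1.594711, cosh=2.564937, sinh=2.361969; start (x,ẋ)=(-0.195886, -0.795223) → end (x,ẋ)=(-1.427431, -5.097851)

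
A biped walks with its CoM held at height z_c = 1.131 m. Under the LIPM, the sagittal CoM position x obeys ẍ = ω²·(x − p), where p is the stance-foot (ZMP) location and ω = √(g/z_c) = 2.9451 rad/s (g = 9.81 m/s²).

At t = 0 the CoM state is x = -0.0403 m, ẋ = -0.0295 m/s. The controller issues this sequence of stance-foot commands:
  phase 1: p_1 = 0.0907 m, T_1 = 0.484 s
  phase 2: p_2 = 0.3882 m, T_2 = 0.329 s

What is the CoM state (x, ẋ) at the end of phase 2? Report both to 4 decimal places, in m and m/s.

x = -0.8386, ẋ = -3.2481

phase 1: p=0.0907, T=0.484, ωT=1.425428, cosh=2.200022, sinh=1.959617; start (x,ẋ)=(-0.040300, -0.029500) → end (x,ẋ)=(-0.217132, -0.820937)
phase 2: p=0.3882, T=0.329, ωT=0.968938, cosh=1.507315, sinh=1.127829; start (x,ẋ)=(-0.217132, -0.820937) → end (x,ẋ)=(-0.838604, -3.248062)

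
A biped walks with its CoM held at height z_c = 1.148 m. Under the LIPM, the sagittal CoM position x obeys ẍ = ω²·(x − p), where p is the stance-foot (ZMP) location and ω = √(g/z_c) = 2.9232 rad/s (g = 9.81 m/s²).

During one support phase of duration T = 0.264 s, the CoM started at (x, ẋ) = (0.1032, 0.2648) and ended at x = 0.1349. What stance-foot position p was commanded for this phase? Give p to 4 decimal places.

p = 0.2482

ωT = 2.9232·0.264 = 0.771725; cosh(ωT) = 1.312855, sinh(ωT) = 0.850640
x(T) = p + (x₀−p)·cosh(ωT) + (ẋ₀/ω)·sinh(ωT) ⇒ p·(1 − cosh) = x(T) − x₀·cosh − (ẋ₀/ω)·sinh
numerator   = 0.1349 − (0.1032)·1.312855 − (0.2648/2.9232)·0.850640 = -0.077642
denominator = 1 − 1.312855 = -0.312855
p = -0.077642 / -0.312855 = 0.2482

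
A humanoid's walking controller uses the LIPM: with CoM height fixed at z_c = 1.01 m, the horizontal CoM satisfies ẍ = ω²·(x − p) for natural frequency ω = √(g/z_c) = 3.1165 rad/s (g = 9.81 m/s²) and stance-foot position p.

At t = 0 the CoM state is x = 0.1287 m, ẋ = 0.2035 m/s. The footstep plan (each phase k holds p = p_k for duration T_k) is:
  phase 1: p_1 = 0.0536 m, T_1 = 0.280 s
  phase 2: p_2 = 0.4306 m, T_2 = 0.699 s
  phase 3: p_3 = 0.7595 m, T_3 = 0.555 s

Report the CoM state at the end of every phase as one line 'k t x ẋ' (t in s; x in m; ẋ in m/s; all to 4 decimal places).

phase 1: p=0.0536, T=0.280, ωT=0.872620, cosh=1.405514, sinh=0.987659; start (x,ẋ)=(0.128700, 0.203500) → end (x,ẋ)=(0.223646, 0.517183)
phase 2: p=0.4306, T=0.699, ωT=2.178433, cosh=4.472839, sinh=4.359620; start (x,ẋ)=(0.223646, 0.517183) → end (x,ẋ)=(0.228406, -0.498560)
phase 3: p=0.7595, T=0.555, ωT=1.729658, cosh=2.908034, sinh=2.730689; start (x,ẋ)=(0.228406, -0.498560) → end (x,ẋ)=(-1.221780, -5.969542)

1 0.2800 0.2236 0.5172
2 0.9790 0.2284 -0.4986
3 1.5340 -1.2218 -5.9695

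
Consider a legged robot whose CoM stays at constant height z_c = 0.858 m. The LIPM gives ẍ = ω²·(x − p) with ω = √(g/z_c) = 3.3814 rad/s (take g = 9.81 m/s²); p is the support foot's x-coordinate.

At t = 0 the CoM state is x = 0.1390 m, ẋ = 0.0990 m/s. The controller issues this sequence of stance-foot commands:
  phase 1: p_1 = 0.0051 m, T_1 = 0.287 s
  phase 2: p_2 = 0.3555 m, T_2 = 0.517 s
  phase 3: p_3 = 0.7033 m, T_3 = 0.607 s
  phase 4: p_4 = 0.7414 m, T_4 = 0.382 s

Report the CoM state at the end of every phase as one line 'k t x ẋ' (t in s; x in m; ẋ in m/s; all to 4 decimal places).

phase 1: p=0.0051, T=0.287, ωT=0.970462, cosh=1.509035, sinh=1.130127; start (x,ẋ)=(0.139000, 0.099000) → end (x,ẋ)=(0.240248, 0.661082)
phase 2: p=0.3555, T=0.517, ωT=1.748184, cosh=2.959125, sinh=2.785035; start (x,ẋ)=(0.240248, 0.661082) → end (x,ẋ)=(0.558943, 0.870854)
phase 3: p=0.7033, T=0.607, ωT=2.052510, cosh=3.957917, sinh=3.829505; start (x,ẋ)=(0.558943, 0.870854) → end (x,ẋ)=(1.118206, 1.577473)
phase 4: p=0.7414, T=0.382, ωT=1.291695, cosh=1.956877, sinh=1.682072; start (x,ẋ)=(1.118206, 1.577473) → end (x,ẋ)=(2.263474, 5.230102)

1 0.2870 0.2402 0.6611
2 0.8040 0.5589 0.8709
3 1.4110 1.1182 1.5775
4 1.7930 2.2635 5.2301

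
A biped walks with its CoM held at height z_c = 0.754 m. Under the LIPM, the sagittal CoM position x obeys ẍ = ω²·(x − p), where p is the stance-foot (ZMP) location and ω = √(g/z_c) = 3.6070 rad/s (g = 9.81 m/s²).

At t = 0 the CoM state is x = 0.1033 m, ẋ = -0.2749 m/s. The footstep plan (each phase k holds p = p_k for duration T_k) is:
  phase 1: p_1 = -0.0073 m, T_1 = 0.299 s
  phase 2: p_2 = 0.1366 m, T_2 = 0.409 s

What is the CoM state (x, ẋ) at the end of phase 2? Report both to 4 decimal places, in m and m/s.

x = 0.0339, ẋ = -0.3043

phase 1: p=-0.0073, T=0.299, ωT=1.078493, cosh=1.640176, sinh=1.300069; start (x,ẋ)=(0.103300, -0.274900) → end (x,ẋ)=(0.075021, 0.067757)
phase 2: p=0.1366, T=0.409, ωT=1.475263, cosh=2.300452, sinh=2.071733; start (x,ẋ)=(0.075021, 0.067757) → end (x,ẋ)=(0.033859, -0.304288)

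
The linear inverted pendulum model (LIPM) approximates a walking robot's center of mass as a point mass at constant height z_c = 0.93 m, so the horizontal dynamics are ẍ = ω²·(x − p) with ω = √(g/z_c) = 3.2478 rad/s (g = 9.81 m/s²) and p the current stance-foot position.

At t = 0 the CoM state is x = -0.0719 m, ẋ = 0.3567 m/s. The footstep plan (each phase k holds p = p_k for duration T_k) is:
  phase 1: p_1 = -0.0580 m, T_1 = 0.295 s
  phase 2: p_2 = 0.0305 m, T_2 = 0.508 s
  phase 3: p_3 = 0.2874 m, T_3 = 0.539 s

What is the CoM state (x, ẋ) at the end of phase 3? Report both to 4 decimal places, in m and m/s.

phase 1: p=-0.0580, T=0.295, ωT=0.958101, cosh=1.495181, sinh=1.111560; start (x,ẋ)=(-0.071900, 0.356700) → end (x,ẋ)=(0.043298, 0.483150)
phase 2: p=0.0305, T=0.508, ωT=1.649882, cosh=2.699220, sinh=2.507148; start (x,ẋ)=(0.043298, 0.483150) → end (x,ẋ)=(0.438013, 1.408337)
phase 3: p=0.2874, T=0.539, ωT=1.750564, cosh=2.965763, sinh=2.792087; start (x,ẋ)=(0.438013, 1.408337) → end (x,ẋ)=(1.944809, 5.542572)

x = 1.9448, ẋ = 5.5426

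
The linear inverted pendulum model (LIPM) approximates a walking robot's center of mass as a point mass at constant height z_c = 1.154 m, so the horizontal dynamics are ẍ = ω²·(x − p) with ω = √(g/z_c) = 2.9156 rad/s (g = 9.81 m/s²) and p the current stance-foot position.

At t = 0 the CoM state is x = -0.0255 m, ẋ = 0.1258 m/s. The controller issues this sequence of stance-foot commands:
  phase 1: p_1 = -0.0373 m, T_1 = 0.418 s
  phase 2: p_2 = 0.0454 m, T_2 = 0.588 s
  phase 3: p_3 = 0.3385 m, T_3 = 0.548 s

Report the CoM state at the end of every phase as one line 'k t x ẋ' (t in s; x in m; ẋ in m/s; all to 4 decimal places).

phase 1: p=-0.0373, T=0.418, ωT=1.218721, cosh=1.839233, sinh=1.543625; start (x,ẋ)=(-0.025500, 0.125800) → end (x,ẋ)=(0.051006, 0.284482)
phase 2: p=0.0454, T=0.588, ωT=1.714373, cosh=2.866634, sinh=2.686557; start (x,ẋ)=(0.051006, 0.284482) → end (x,ẋ)=(0.323605, 0.859419)
phase 3: p=0.3385, T=0.548, ωT=1.597749, cosh=2.572123, sinh=2.369772; start (x,ẋ)=(0.323605, 0.859419) → end (x,ẋ)=(0.998715, 2.107615)

1 0.4180 0.0510 0.2845
2 1.0060 0.3236 0.8594
3 1.5540 0.9987 2.1076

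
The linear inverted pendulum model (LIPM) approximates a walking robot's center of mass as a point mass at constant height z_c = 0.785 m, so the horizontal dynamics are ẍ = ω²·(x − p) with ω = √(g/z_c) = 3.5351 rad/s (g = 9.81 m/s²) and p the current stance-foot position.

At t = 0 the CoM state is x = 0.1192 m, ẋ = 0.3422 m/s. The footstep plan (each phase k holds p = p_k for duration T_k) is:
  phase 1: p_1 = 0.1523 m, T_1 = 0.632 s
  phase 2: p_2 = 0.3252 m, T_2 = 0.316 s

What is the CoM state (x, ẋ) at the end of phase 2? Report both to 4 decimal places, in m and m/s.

x = 0.9394, ẋ = 2.3875

phase 1: p=0.1523, T=0.632, ωT=2.234183, cosh=4.722965, sinh=4.615886; start (x,ẋ)=(0.119200, 0.342200) → end (x,ẋ)=(0.442791, 1.076086)
phase 2: p=0.3252, T=0.316, ωT=1.117092, cosh=1.691592, sinh=1.364362; start (x,ẋ)=(0.442791, 1.076086) → end (x,ẋ)=(0.939427, 2.387455)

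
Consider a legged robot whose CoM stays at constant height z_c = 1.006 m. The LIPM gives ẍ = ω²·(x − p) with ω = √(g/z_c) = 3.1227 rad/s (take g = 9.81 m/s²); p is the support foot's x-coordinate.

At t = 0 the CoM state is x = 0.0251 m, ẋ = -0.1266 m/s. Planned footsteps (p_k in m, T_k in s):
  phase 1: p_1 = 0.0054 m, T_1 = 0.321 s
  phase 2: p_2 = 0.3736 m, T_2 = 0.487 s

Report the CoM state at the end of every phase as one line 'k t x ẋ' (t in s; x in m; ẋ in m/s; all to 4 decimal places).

1 0.3210 -0.0119 -0.1232
2 0.8080 -0.6365 -2.9181

phase 1: p=0.0054, T=0.321, ωT=1.002387, cosh=1.545890, sinh=1.178887; start (x,ẋ)=(0.025100, -0.126600) → end (x,ẋ)=(-0.011940, -0.123188)
phase 2: p=0.3736, T=0.487, ωT=1.520755, cosh=2.397112, sinh=2.178566; start (x,ẋ)=(-0.011940, -0.123188) → end (x,ẋ)=(-0.636526, -2.918128)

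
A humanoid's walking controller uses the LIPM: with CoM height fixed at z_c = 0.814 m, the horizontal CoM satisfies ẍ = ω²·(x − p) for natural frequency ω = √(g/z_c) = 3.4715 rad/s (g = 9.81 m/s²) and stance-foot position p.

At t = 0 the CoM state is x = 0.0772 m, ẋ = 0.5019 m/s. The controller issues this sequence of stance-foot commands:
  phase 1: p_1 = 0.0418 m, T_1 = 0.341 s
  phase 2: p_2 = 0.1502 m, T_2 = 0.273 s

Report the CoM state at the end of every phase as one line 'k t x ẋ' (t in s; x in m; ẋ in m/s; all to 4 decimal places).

1 0.3410 0.3191 1.0785
2 0.6140 0.7413 2.2427

phase 1: p=0.0418, T=0.341, ωT=1.183782, cosh=1.786411, sinh=1.480292; start (x,ẋ)=(0.077200, 0.501900) → end (x,ẋ)=(0.319056, 1.078515)
phase 2: p=0.1502, T=0.273, ωT=0.947720, cosh=1.483722, sinh=1.096098; start (x,ẋ)=(0.319056, 1.078515) → end (x,ẋ)=(0.741267, 2.242729)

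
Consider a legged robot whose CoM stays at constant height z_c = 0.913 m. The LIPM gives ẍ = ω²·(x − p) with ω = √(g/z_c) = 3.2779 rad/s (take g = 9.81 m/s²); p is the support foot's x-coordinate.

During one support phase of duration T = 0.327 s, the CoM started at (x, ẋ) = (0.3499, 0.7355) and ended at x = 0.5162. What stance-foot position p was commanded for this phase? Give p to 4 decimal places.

p = 0.5446

ωT = 3.2779·0.327 = 1.071873; cosh(ωT) = 1.631606, sinh(ωT) = 1.289240
x(T) = p + (x₀−p)·cosh(ωT) + (ẋ₀/ω)·sinh(ωT) ⇒ p·(1 − cosh) = x(T) − x₀·cosh − (ẋ₀/ω)·sinh
numerator   = 0.5162 − (0.3499)·1.631606 − (0.7355/3.2779)·1.289240 = -0.343981
denominator = 1 − 1.631606 = -0.631606
p = -0.343981 / -0.631606 = 0.5446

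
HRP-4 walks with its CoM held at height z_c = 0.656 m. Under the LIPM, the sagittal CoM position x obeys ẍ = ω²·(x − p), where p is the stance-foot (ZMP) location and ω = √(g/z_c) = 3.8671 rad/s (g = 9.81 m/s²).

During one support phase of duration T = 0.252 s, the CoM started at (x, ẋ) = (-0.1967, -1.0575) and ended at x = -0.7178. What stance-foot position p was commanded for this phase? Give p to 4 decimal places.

ωT = 3.8671·0.252 = 0.974509; cosh(ωT) = 1.513622, sinh(ωT) = 1.136244
x(T) = p + (x₀−p)·cosh(ωT) + (ẋ₀/ω)·sinh(ωT) ⇒ p·(1 − cosh) = x(T) − x₀·cosh − (ẋ₀/ω)·sinh
numerator   = -0.7178 − (-0.1967)·1.513622 − (-1.0575/3.8671)·1.136244 = -0.109352
denominator = 1 − 1.513622 = -0.513622
p = -0.109352 / -0.513622 = 0.2129

p = 0.2129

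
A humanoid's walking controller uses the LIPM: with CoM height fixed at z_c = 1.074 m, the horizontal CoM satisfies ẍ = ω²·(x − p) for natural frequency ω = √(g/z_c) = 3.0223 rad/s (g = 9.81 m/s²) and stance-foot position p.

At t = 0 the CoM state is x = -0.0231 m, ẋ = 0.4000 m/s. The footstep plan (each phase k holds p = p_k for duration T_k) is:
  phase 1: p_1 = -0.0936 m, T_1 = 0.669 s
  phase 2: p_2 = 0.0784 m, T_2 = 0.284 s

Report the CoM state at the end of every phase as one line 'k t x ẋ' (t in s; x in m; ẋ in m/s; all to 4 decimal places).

1 0.6690 0.6683 2.3276
2 0.9530 1.6446 4.9643

phase 1: p=-0.0936, T=0.669, ωT=2.021919, cosh=3.842602, sinh=3.710201; start (x,ẋ)=(-0.023100, 0.400000) → end (x,ẋ)=(0.668347, 2.327581)
phase 2: p=0.0784, T=0.284, ωT=0.858333, cosh=1.391547, sinh=0.967679; start (x,ẋ)=(0.668347, 2.327581) → end (x,ẋ)=(1.644582, 4.964305)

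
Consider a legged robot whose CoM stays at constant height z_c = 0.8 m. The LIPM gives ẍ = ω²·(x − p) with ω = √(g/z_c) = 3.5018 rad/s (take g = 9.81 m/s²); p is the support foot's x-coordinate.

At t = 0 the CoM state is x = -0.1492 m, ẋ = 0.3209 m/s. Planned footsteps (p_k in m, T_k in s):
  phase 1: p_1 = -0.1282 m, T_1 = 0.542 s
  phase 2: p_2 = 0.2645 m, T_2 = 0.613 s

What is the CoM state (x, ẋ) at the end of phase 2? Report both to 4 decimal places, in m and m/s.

phase 1: p=-0.1282, T=0.542, ωT=1.897976, cosh=3.411122, sinh=3.261251; start (x,ẋ)=(-0.149200, 0.320900) → end (x,ẋ)=(0.099023, 0.854804)
phase 2: p=0.2645, T=0.613, ωT=2.146603, cosh=4.336315, sinh=4.219434; start (x,ẋ)=(0.099023, 0.854804) → end (x,ẋ)=(0.576920, 1.261672)

x = 0.5769, ẋ = 1.2617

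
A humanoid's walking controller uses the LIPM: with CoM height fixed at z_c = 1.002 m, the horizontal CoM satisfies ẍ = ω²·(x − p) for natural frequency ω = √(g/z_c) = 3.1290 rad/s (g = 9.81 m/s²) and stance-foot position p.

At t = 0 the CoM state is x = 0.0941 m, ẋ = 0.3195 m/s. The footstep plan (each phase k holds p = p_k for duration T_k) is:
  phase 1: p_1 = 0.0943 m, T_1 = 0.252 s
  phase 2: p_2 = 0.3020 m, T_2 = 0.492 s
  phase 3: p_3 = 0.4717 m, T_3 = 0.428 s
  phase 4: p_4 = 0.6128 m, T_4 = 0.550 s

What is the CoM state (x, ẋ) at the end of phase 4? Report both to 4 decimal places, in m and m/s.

phase 1: p=0.0943, T=0.252, ωT=0.788508, cosh=1.327317, sinh=0.872794; start (x,ẋ)=(0.094100, 0.319500) → end (x,ẋ)=(0.183155, 0.423532)
phase 2: p=0.3020, T=0.492, ωT=1.539468, cosh=2.438302, sinh=2.223807; start (x,ẋ)=(0.183155, 0.423532) → end (x,ẋ)=(0.313227, 0.205740)
phase 3: p=0.4717, T=0.428, ωT=1.339212, cosh=2.039044, sinh=1.776992; start (x,ẋ)=(0.313227, 0.205740) → end (x,ẋ)=(0.265409, -0.461629)
phase 4: p=0.6128, T=0.550, ωT=1.720950, cosh=2.884366, sinh=2.705470; start (x,ẋ)=(0.265409, -0.461629) → end (x,ẋ)=(-0.788347, -4.272315)

x = -0.7883, ẋ = -4.2723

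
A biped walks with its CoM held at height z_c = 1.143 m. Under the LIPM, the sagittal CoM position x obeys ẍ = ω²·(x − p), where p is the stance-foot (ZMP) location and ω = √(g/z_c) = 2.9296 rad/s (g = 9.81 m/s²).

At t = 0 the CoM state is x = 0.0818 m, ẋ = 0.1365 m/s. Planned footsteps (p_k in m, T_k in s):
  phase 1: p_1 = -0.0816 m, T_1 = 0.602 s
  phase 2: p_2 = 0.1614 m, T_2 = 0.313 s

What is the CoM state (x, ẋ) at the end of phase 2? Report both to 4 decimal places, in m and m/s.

x = 1.3452, ẋ = 3.7291

phase 1: p=-0.0816, T=0.602, ωT=1.763619, cosh=3.002468, sinh=2.831044; start (x,ẋ)=(0.081800, 0.136500) → end (x,ẋ)=(0.540911, 1.765048)
phase 2: p=0.1614, T=0.313, ωT=0.916965, cosh=1.450708, sinh=1.050978; start (x,ẋ)=(0.540911, 1.765048) → end (x,ẋ)=(1.345161, 3.729063)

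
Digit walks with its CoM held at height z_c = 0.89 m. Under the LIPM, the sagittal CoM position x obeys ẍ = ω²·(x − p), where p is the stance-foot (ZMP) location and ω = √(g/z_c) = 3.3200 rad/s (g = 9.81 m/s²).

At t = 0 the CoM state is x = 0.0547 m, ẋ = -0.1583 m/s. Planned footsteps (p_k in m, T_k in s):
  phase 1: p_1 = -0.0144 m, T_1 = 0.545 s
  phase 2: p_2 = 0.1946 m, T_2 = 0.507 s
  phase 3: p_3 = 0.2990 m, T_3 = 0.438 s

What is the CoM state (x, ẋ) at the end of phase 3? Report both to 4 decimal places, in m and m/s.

x = -0.8418, ẋ = -3.6790

phase 1: p=-0.0144, T=0.545, ωT=1.809400, cosh=3.135267, sinh=2.971515; start (x,ẋ)=(0.054700, -0.158300) → end (x,ẋ)=(0.060563, 0.185388)
phase 2: p=0.1946, T=0.507, ωT=1.683240, cosh=2.784370, sinh=2.598599; start (x,ẋ)=(0.060563, 0.185388) → end (x,ẋ)=(-0.033503, -0.640194)
phase 3: p=0.2990, T=0.438, ωT=1.454160, cosh=2.257241, sinh=2.023645; start (x,ẋ)=(-0.033503, -0.640194) → end (x,ẋ)=(-0.841758, -3.678995)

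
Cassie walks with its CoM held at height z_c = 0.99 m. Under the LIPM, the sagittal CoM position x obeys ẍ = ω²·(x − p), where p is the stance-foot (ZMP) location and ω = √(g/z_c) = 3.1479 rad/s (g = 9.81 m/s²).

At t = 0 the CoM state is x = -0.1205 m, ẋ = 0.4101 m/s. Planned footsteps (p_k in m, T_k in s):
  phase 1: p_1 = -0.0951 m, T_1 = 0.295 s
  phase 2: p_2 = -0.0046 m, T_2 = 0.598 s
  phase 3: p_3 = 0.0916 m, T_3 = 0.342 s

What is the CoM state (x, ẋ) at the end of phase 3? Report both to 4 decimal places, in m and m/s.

phase 1: p=-0.0951, T=0.295, ωT=0.928630, cosh=1.463067, sinh=1.067973; start (x,ẋ)=(-0.120500, 0.410100) → end (x,ẋ)=(0.006871, 0.514612)
phase 2: p=-0.0046, T=0.598, ωT=1.882444, cosh=3.360880, sinh=3.208662; start (x,ẋ)=(0.006871, 0.514612) → end (x,ẋ)=(0.558498, 1.845412)
phase 3: p=0.0916, T=0.342, ωT=1.076582, cosh=1.637695, sinh=1.296936; start (x,ẋ)=(0.558498, 1.845412) → end (x,ẋ)=(1.616546, 4.928389)

x = 1.6165, ẋ = 4.9284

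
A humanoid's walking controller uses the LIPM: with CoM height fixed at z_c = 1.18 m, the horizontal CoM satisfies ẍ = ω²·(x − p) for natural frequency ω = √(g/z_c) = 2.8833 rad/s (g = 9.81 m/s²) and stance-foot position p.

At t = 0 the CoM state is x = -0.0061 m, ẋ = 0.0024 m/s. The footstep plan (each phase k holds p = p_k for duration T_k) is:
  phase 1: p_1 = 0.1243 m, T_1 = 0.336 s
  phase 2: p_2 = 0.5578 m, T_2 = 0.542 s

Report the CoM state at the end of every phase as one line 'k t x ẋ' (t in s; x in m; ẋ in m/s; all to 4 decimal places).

1 0.3360 -0.0713 -0.4203
2 0.8780 -1.3417 -5.1847

phase 1: p=0.1243, T=0.336, ωT=0.968789, cosh=1.507147, sinh=1.127604; start (x,ẋ)=(-0.006100, 0.002400) → end (x,ẋ)=(-0.071293, -0.420342)
phase 2: p=0.5578, T=0.542, ωT=1.562749, cosh=2.490739, sinh=2.281180; start (x,ẋ)=(-0.071293, -0.420342) → end (x,ẋ)=(-1.341670, -5.184715)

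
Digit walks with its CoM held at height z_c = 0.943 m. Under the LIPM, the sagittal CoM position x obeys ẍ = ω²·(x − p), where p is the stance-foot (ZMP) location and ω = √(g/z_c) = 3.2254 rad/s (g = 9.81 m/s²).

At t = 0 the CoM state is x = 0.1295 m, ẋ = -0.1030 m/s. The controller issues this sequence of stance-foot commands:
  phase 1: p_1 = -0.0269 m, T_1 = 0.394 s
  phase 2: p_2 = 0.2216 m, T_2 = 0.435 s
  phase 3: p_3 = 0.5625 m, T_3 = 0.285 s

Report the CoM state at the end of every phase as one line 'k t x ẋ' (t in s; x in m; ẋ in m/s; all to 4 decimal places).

phase 1: p=-0.0269, T=0.394, ωT=1.270808, cosh=1.922167, sinh=1.641562; start (x,ẋ)=(0.129500, -0.103000) → end (x,ẋ)=(0.221305, 0.630107)
phase 2: p=0.2216, T=0.435, ωT=1.403049, cosh=2.156715, sinh=1.910868; start (x,ẋ)=(0.221305, 0.630107) → end (x,ẋ)=(0.594267, 1.357145)
phase 3: p=0.5625, T=0.285, ωT=0.919239, cosh=1.453102, sinh=1.054280; start (x,ẋ)=(0.594267, 1.357145) → end (x,ẋ)=(1.052268, 2.080094)

1 0.3940 0.2213 0.6301
2 0.8290 0.5943 1.3571
3 1.1140 1.0523 2.0801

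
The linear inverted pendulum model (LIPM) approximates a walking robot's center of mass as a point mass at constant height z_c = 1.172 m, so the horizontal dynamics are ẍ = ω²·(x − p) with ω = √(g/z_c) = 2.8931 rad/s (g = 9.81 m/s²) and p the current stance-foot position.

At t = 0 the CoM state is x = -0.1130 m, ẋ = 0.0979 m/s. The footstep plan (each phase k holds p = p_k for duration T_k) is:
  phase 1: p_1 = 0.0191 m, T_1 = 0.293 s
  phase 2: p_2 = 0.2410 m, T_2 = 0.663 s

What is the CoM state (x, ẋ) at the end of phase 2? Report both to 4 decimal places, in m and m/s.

x = -1.3167, ẋ = -4.3820

phase 1: p=0.0191, T=0.293, ωT=0.847678, cosh=1.381315, sinh=0.952906; start (x,ẋ)=(-0.113000, 0.097900) → end (x,ẋ)=(-0.131126, -0.228950)
phase 2: p=0.2410, T=0.663, ωT=1.918125, cosh=3.477533, sinh=3.330651; start (x,ẋ)=(-0.131126, -0.228950) → end (x,ẋ)=(-1.316657, -4.381952)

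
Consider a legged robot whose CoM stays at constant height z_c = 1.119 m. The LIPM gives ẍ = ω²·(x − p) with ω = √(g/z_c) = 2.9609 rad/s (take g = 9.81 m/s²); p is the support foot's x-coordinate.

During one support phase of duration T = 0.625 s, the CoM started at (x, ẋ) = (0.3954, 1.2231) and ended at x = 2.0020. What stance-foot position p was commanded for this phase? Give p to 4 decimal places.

ωT = 2.9609·0.625 = 1.850563; cosh(ωT) = 3.260273, sinh(ωT) = 3.103125
x(T) = p + (x₀−p)·cosh(ωT) + (ẋ₀/ω)·sinh(ωT) ⇒ p·(1 − cosh) = x(T) − x₀·cosh − (ẋ₀/ω)·sinh
numerator   = 2.0020 − (0.3954)·3.260273 − (1.2231/2.9609)·3.103125 = -0.568963
denominator = 1 − 3.260273 = -2.260273
p = -0.568963 / -2.260273 = 0.2517

p = 0.2517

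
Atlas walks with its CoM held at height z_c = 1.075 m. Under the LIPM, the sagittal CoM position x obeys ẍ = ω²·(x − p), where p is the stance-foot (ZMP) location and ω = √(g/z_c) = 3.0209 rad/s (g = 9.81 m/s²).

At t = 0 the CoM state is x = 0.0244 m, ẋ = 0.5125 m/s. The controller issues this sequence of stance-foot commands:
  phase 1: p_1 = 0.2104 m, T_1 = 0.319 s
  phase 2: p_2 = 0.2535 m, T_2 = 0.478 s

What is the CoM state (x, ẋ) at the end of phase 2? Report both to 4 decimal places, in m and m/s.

phase 1: p=0.2104, T=0.319, ωT=0.963667, cosh=1.501391, sinh=1.119900; start (x,ẋ)=(0.024400, 0.512500) → end (x,ẋ)=(0.121134, 0.140205)
phase 2: p=0.2535, T=0.478, ωT=1.443990, cosh=2.236778, sinh=2.000793; start (x,ẋ)=(0.121134, 0.140205) → end (x,ẋ)=(0.050287, -0.486439)

x = 0.0503, ẋ = -0.4864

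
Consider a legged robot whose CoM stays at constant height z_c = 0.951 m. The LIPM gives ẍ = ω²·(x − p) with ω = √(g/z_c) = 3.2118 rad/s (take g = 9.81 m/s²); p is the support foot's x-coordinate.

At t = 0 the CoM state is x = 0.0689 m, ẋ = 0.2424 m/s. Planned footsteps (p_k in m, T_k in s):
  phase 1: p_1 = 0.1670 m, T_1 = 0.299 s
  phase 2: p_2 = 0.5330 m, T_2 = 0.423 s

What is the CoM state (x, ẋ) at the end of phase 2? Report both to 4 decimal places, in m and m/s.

phase 1: p=0.1670, T=0.299, ωT=0.960328, cosh=1.497661, sinh=1.114893; start (x,ẋ)=(0.068900, 0.242400) → end (x,ẋ)=(0.104222, 0.011755)
phase 2: p=0.5330, T=0.423, ωT=1.358591, cosh=2.073866, sinh=1.816843; start (x,ẋ)=(0.104222, 0.011755) → end (x,ẋ)=(-0.349578, -2.477683)

x = -0.3496, ẋ = -2.4777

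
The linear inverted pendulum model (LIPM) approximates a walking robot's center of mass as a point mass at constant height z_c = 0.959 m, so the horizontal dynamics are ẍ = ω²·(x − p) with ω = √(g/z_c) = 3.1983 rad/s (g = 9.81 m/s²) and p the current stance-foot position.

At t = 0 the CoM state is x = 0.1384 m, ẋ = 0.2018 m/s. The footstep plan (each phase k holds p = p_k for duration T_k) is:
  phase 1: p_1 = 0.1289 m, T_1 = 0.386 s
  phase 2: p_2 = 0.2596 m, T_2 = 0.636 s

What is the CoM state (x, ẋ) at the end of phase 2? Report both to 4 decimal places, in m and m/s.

phase 1: p=0.1289, T=0.386, ωT=1.234544, cosh=1.863889, sinh=1.572921; start (x,ẋ)=(0.138400, 0.201800) → end (x,ẋ)=(0.245852, 0.423924)
phase 2: p=0.2596, T=0.636, ωT=2.034119, cosh=3.888154, sinh=3.757358; start (x,ẋ)=(0.245852, 0.423924) → end (x,ẋ)=(0.704171, 1.483071)

x = 0.7042, ẋ = 1.4831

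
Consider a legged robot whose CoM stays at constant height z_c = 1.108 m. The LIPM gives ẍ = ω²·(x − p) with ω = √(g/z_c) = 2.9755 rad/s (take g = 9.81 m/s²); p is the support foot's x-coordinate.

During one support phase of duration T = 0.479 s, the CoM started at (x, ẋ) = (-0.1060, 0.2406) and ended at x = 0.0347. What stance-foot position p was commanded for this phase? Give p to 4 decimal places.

p = -0.0912

ωT = 2.9755·0.479 = 1.425264; cosh(ωT) = 2.199701, sinh(ωT) = 1.959256
x(T) = p + (x₀−p)·cosh(ωT) + (ẋ₀/ω)·sinh(ωT) ⇒ p·(1 − cosh) = x(T) − x₀·cosh − (ẋ₀/ω)·sinh
numerator   = 0.0347 − (-0.1060)·2.199701 − (0.2406/2.9755)·1.959256 = 0.109442
denominator = 1 − 2.199701 = -1.199701
p = 0.109442 / -1.199701 = -0.0912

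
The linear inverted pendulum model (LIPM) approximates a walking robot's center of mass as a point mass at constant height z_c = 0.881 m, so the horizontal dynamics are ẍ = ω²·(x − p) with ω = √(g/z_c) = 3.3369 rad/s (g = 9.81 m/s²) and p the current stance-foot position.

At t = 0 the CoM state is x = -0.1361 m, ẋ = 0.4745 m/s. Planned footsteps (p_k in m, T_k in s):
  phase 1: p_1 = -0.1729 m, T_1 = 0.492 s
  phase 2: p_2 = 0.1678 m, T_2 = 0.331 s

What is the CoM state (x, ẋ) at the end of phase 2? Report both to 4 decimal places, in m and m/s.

x = 0.9887, ẋ = 3.1385

phase 1: p=-0.1729, T=0.492, ωT=1.641755, cosh=2.678932, sinh=2.485292; start (x,ẋ)=(-0.136100, 0.474500) → end (x,ẋ)=(0.279088, 1.576342)
phase 2: p=0.1678, T=0.331, ωT=1.104514, cosh=1.674565, sinh=1.343193; start (x,ẋ)=(0.279088, 1.576342) → end (x,ẋ)=(0.988679, 3.138489)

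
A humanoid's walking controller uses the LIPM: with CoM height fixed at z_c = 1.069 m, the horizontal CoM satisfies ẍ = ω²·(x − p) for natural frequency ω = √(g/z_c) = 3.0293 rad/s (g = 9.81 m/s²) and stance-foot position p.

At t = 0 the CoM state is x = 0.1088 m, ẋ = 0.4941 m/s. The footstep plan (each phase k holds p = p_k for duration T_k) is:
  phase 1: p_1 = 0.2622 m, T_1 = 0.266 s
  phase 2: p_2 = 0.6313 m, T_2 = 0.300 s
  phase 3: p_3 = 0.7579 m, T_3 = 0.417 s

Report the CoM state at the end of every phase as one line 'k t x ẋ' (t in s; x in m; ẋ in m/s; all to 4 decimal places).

1 0.2660 0.2024 0.2471
2 0.5660 0.0975 -0.9939
3 0.9830 -1.0372 -5.1533

phase 1: p=0.2622, T=0.266, ωT=0.805794, cosh=1.342603, sinh=0.895870; start (x,ẋ)=(0.108800, 0.494100) → end (x,ẋ)=(0.202367, 0.247074)
phase 2: p=0.6313, T=0.300, ωT=0.908790, cosh=1.442165, sinh=1.039153; start (x,ẋ)=(0.202367, 0.247074) → end (x,ẋ)=(0.097463, -0.993918)
phase 3: p=0.7579, T=0.417, ωT=1.263218, cosh=1.909764, sinh=1.627021; start (x,ẋ)=(0.097463, -0.993918) → end (x,ẋ)=(-1.037207, -5.153267)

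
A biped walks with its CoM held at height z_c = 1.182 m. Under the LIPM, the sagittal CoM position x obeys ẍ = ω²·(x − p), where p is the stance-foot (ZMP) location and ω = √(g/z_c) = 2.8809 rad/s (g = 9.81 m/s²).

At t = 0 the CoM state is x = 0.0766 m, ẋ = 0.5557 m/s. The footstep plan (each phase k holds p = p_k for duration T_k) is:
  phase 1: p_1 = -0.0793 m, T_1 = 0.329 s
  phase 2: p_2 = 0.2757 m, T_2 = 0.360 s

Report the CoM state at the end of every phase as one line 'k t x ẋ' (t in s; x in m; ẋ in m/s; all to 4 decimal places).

phase 1: p=-0.0793, T=0.329, ωT=0.947816, cosh=1.483828, sinh=1.096241; start (x,ẋ)=(0.076600, 0.555700) → end (x,ẋ)=(0.363484, 1.316920)
phase 2: p=0.2757, T=0.360, ωT=1.037124, cosh=1.587782, sinh=1.233310; start (x,ẋ)=(0.363484, 1.316920) → end (x,ẋ)=(0.978854, 2.402883)

1 0.3290 0.3635 1.3169
2 0.6890 0.9789 2.4029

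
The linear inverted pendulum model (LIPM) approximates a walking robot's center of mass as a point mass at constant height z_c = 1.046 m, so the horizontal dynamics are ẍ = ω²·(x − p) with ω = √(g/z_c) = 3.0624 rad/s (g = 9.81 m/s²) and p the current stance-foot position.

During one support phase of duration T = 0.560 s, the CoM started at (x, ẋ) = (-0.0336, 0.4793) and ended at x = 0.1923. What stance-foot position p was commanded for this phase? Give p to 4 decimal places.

ωT = 3.0624·0.560 = 1.714944; cosh(ωT) = 2.868169, sinh(ωT) = 2.688195
x(T) = p + (x₀−p)·cosh(ωT) + (ẋ₀/ω)·sinh(ωT) ⇒ p·(1 − cosh) = x(T) − x₀·cosh − (ẋ₀/ω)·sinh
numerator   = 0.1923 − (-0.0336)·2.868169 − (0.4793/3.0624)·2.688195 = -0.132062
denominator = 1 − 2.868169 = -1.868169
p = -0.132062 / -1.868169 = 0.0707

p = 0.0707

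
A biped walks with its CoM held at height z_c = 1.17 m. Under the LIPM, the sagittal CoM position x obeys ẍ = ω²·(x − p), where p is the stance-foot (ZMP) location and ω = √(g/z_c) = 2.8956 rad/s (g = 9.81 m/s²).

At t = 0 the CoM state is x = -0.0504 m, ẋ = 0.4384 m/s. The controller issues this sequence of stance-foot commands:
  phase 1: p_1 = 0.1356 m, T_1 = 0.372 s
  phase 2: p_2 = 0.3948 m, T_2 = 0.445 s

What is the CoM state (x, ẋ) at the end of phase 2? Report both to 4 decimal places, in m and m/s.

phase 1: p=0.1356, T=0.372, ωT=1.077163, cosh=1.638449, sinh=1.297889; start (x,ẋ)=(-0.050400, 0.438400) → end (x,ẋ)=(0.027352, 0.019277)
phase 2: p=0.3948, T=0.445, ωT=1.288542, cosh=1.951583, sinh=1.675911; start (x,ẋ)=(0.027352, 0.019277) → end (x,ẋ)=(-0.311149, -1.745521)

x = -0.3111, ẋ = -1.7455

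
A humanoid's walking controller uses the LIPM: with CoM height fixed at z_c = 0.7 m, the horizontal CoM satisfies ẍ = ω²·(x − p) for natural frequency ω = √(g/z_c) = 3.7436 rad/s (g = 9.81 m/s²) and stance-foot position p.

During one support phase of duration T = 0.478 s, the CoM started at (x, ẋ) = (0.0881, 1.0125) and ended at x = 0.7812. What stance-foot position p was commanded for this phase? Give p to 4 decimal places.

ωT = 3.7436·0.478 = 1.789441; cosh(ωT) = 3.076579, sinh(ωT) = 2.909525
x(T) = p + (x₀−p)·cosh(ωT) + (ẋ₀/ω)·sinh(ωT) ⇒ p·(1 − cosh) = x(T) − x₀·cosh − (ẋ₀/ω)·sinh
numerator   = 0.7812 − (0.0881)·3.076579 − (1.0125/3.7436)·2.909525 = -0.276761
denominator = 1 − 3.076579 = -2.076579
p = -0.276761 / -2.076579 = 0.1333

p = 0.1333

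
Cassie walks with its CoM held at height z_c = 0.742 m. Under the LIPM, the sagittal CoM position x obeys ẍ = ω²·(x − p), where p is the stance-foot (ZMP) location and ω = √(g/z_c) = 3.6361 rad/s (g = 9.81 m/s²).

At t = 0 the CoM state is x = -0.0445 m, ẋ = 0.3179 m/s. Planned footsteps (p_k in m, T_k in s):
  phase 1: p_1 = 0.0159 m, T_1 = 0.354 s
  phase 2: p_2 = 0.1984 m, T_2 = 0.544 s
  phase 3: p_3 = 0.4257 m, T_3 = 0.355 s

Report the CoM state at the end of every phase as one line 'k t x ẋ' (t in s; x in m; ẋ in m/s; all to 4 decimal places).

phase 1: p=0.0159, T=0.354, ωT=1.287179, cosh=1.949301, sinh=1.673253; start (x,ẋ)=(-0.044500, 0.317900) → end (x,ẋ)=(0.044453, 0.252202)
phase 2: p=0.1984, T=0.544, ωT=1.978038, cosh=3.683445, sinh=3.545105; start (x,ẋ)=(0.044453, 0.252202) → end (x,ẋ)=(-0.122765, -1.055461)
phase 3: p=0.4257, T=0.355, ωT=1.290815, cosh=1.955398, sinh=1.680352; start (x,ẋ)=(-0.122765, -1.055461) → end (x,ẋ)=(-1.134529, -5.414930)

1 0.3540 0.0445 0.2522
2 0.8980 -0.1228 -1.0555
3 1.2530 -1.1345 -5.4149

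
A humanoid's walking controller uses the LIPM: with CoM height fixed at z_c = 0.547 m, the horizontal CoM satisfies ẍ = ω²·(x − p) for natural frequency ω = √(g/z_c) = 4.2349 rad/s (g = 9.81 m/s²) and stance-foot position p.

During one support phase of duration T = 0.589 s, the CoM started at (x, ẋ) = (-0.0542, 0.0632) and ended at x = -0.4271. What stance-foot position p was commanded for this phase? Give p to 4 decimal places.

ωT = 4.2349·0.589 = 2.494356; cosh(ωT) = 6.098240, sinh(ωT) = 6.015691
x(T) = p + (x₀−p)·cosh(ωT) + (ẋ₀/ω)·sinh(ωT) ⇒ p·(1 − cosh) = x(T) − x₀·cosh − (ẋ₀/ω)·sinh
numerator   = -0.4271 − (-0.0542)·6.098240 − (0.0632/4.2349)·6.015691 = -0.186351
denominator = 1 − 6.098240 = -5.098240
p = -0.186351 / -5.098240 = 0.0366

p = 0.0366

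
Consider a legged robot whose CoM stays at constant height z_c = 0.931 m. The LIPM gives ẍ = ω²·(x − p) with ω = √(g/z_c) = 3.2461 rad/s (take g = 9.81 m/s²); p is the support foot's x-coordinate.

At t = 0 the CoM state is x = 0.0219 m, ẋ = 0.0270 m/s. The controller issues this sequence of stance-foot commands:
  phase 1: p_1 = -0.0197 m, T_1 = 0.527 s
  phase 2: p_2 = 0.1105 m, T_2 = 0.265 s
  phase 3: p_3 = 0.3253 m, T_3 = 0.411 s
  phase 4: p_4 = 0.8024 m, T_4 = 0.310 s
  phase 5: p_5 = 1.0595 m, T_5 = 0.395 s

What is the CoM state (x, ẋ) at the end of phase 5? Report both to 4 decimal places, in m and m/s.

phase 1: p=-0.0197, T=0.527, ωT=1.710695, cosh=2.856772, sinh=2.676032; start (x,ẋ)=(0.021900, 0.027000) → end (x,ẋ)=(0.121400, 0.438498)
phase 2: p=0.1105, T=0.265, ωT=0.860217, cosh=1.393371, sinh=0.970301; start (x,ẋ)=(0.121400, 0.438498) → end (x,ẋ)=(0.256761, 0.645323)
phase 3: p=0.3253, T=0.411, ωT=1.334147, cosh=2.030070, sinh=1.766687; start (x,ẋ)=(0.256761, 0.645323) → end (x,ẋ)=(0.537376, 0.916987)
phase 4: p=0.8024, T=0.310, ωT=1.006291, cosh=1.550504, sinh=1.184932; start (x,ẋ)=(0.537376, 0.916987) → end (x,ẋ)=(0.726210, 0.402404)
phase 5: p=1.0595, T=0.395, ωT=1.282210, cosh=1.941009, sinh=1.663586; start (x,ẋ)=(0.726210, 0.402404) → end (x,ẋ)=(0.618808, -1.018750)

x = 0.6188, ẋ = -1.0188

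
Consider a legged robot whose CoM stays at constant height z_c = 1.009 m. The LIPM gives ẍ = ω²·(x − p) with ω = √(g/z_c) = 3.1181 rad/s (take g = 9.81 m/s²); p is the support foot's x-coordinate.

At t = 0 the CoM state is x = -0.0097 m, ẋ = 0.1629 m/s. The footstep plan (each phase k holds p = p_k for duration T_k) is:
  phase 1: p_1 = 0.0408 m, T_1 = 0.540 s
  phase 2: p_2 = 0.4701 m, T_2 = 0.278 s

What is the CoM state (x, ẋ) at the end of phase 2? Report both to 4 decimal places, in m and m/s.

x = -0.1237, ẋ = -1.2639

phase 1: p=0.0408, T=0.540, ωT=1.683774, cosh=2.785758, sinh=2.600086; start (x,ẋ)=(-0.009700, 0.162900) → end (x,ẋ)=(0.035956, 0.044380)
phase 2: p=0.4701, T=0.278, ωT=0.866832, cosh=1.399821, sinh=0.979540; start (x,ẋ)=(0.035956, 0.044380) → end (x,ẋ)=(-0.123681, -1.263882)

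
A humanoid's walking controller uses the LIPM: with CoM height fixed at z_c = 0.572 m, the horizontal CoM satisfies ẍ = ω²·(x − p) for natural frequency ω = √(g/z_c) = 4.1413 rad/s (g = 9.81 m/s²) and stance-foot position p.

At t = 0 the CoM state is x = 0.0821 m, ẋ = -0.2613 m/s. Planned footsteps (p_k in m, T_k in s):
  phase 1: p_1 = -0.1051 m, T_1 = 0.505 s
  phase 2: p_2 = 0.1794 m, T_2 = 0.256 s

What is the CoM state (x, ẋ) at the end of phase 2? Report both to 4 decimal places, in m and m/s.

x = 1.1751, ẋ = 4.4872

phase 1: p=-0.1051, T=0.505, ωT=2.091357, cosh=4.109705, sinh=3.986185; start (x,ẋ)=(0.082100, -0.261300) → end (x,ẋ)=(0.412724, 2.016430)
phase 2: p=0.1794, T=0.256, ωT=1.060173, cosh=1.616633, sinh=1.270237; start (x,ẋ)=(0.412724, 2.016430) → end (x,ẋ)=(1.175087, 4.487211)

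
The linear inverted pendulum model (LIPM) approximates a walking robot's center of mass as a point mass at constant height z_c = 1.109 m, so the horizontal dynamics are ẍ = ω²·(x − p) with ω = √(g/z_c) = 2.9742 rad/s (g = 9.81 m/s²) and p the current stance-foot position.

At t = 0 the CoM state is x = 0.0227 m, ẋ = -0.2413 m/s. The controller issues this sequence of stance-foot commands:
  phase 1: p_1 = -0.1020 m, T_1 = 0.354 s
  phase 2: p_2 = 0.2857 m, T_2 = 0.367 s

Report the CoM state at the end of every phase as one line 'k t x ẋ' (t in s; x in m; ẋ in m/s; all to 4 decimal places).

phase 1: p=-0.1020, T=0.354, ωT=1.052867, cosh=1.607396, sinh=1.258460; start (x,ẋ)=(0.022700, -0.241300) → end (x,ẋ)=(-0.003658, 0.078876)
phase 2: p=0.2857, T=0.367, ωT=1.091531, cosh=1.657267, sinh=1.321565; start (x,ẋ)=(-0.003658, 0.078876) → end (x,ẋ)=(-0.158795, -1.006631)

1 0.3540 -0.0037 0.0789
2 0.7210 -0.1588 -1.0066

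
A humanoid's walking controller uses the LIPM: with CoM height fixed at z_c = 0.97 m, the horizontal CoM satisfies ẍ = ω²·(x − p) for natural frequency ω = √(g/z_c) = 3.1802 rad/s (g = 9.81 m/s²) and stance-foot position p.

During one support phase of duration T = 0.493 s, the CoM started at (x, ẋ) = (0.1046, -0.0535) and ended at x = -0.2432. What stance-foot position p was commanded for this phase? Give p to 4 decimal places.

p = 0.3104

ωT = 3.1802·0.493 = 1.567839; cosh(ωT) = 2.502383, sinh(ωT) = 2.293887
x(T) = p + (x₀−p)·cosh(ωT) + (ẋ₀/ω)·sinh(ωT) ⇒ p·(1 − cosh) = x(T) − x₀·cosh − (ẋ₀/ω)·sinh
numerator   = -0.2432 − (0.1046)·2.502383 − (-0.0535/3.1802)·2.293887 = -0.466360
denominator = 1 − 2.502383 = -1.502383
p = -0.466360 / -1.502383 = 0.3104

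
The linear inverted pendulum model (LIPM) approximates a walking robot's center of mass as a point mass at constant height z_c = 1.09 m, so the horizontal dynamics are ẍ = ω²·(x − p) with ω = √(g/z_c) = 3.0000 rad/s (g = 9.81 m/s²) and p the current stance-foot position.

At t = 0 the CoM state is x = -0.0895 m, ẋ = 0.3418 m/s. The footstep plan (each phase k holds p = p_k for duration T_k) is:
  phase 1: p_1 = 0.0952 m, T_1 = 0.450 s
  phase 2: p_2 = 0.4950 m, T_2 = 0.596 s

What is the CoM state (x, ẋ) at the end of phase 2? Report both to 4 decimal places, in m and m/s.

phase 1: p=0.0952, T=0.450, ωT=1.350000, cosh=2.058333, sinh=1.799093; start (x,ẋ)=(-0.089500, 0.341800) → end (x,ẋ)=(-0.079997, -0.293339)
phase 2: p=0.4950, T=0.596, ωT=1.788000, cosh=3.072390, sinh=2.905096; start (x,ẋ)=(-0.079997, -0.293339) → end (x,ẋ)=(-1.555676, -5.912520)

x = -1.5557, ẋ = -5.9125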